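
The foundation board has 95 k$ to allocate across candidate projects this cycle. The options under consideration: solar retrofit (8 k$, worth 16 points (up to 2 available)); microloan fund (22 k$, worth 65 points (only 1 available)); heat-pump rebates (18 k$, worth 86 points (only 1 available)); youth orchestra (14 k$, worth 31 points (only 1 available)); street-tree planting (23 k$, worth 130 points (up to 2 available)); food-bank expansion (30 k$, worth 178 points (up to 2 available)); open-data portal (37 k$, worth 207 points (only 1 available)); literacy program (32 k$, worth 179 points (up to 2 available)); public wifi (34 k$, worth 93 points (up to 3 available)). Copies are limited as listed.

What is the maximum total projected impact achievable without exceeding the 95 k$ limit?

Greedy by ratio would take solar retrofit + street-tree planting + 2×food-bank expansion: 91 k$ used, total 502.
The 61 k$ tied up in solar retrofit and street-tree planting and food-bank expansion is better spent on 2×literacy program — total rises to 536 (94 k$).

536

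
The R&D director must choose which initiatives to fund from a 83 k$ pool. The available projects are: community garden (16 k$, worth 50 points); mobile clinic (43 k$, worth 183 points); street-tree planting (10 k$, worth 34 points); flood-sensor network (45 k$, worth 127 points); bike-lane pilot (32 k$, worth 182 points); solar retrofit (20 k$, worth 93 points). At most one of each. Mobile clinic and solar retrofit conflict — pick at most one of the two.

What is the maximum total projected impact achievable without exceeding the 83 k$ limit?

365

Greedy by ratio would take community garden + street-tree planting + bike-lane pilot + solar retrofit: 78 k$ used, total 359.
The 46 k$ tied up in community garden and street-tree planting and solar retrofit is better spent on mobile clinic — total rises to 365 (75 k$).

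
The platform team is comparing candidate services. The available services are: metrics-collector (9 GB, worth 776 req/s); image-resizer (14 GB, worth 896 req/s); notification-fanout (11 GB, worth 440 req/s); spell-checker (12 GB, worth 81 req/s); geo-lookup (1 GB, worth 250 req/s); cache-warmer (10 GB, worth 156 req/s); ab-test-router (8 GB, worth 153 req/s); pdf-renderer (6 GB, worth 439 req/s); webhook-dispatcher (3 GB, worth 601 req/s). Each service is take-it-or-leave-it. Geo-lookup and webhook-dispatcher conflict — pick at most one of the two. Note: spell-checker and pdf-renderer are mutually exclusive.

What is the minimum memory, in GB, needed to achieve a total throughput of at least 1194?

12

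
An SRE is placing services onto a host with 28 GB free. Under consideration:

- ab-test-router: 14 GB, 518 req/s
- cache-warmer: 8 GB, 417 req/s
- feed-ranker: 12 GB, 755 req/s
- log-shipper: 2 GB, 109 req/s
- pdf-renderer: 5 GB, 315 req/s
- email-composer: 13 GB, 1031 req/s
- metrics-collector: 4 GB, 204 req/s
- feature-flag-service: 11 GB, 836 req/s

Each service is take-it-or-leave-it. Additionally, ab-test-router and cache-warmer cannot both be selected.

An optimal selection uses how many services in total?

The maximum throughput within 28 GB is 2071.
For example email-composer + metrics-collector + feature-flag-service achieves it, using 28 GB.
Every optimal selection uses 3 services.

3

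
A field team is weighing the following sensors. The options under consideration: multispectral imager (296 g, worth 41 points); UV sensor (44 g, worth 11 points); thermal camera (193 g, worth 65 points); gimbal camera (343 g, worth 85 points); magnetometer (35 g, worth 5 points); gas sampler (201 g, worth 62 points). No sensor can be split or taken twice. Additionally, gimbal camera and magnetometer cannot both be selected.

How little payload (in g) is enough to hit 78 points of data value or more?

Need the lightest bundle worth ≥ 78.
UV sensor + thermal camera + magnetometer reaches 81 using 272 g.
Below 272 g the best achievable stays under 78.

272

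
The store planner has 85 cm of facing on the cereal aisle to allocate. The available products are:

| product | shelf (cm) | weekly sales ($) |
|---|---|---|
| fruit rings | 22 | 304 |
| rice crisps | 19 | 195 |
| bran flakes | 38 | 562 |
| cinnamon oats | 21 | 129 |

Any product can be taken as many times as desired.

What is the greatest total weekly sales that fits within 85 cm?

1170

Ranking by ratio (weekly sales/cm): bran flakes 14.79, fruit rings 13.82, rice crisps 10.26, cinnamon oats 6.14.
The ratio heuristic lands on 2×bran flakes (1124) but leaves 9 cm idle.
The 38 cm tied up in bran flakes is better spent on 2×fruit rings — total rises to 1170 (82 cm).
Every other selection either busts 85 cm or fails to beat 1170.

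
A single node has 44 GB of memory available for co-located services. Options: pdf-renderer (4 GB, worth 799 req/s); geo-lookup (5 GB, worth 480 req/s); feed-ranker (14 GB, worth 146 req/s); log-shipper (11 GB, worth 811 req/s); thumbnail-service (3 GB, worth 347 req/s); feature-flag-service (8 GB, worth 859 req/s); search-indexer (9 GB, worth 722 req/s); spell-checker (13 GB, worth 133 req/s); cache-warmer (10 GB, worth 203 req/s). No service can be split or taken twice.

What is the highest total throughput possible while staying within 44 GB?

4018

The ratio ordering already packs tightly: pdf-renderer + geo-lookup + log-shipper + thumbnail-service + feature-flag-service + search-indexer, 40 GB, 4018.
Next best is pdf-renderer + geo-lookup + log-shipper + feature-flag-service + search-indexer at 3671 (37 GB) — short by 347.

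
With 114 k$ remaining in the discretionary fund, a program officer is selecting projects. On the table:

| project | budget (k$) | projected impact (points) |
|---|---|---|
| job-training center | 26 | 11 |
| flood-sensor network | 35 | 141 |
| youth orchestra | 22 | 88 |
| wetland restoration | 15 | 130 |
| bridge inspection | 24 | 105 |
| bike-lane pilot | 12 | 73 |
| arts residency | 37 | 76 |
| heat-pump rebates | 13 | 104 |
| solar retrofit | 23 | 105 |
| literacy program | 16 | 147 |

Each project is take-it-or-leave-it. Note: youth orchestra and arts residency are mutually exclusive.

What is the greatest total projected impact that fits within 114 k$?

700

Greedy by ratio would take wetland restoration + bridge inspection + bike-lane pilot + heat-pump rebates + solar retrofit + literacy program: 103 k$ used, total 664.
Replace bridge inspection with flood-sensor network: the trade gains 36 net, giving 700 at 114 k$.
Runner-up flood-sensor network + youth orchestra + wetland restoration + bike-lane pilot + heat-pump rebates + literacy program tops out at 683.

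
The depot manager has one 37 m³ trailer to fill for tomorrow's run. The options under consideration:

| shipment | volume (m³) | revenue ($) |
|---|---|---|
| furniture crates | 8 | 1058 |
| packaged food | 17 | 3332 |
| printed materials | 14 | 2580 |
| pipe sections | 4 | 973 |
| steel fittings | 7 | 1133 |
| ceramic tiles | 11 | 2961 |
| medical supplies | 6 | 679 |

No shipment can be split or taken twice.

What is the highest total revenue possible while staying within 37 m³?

By revenue per m³: ceramic tiles 269.18, pipe sections 243.25, packaged food 196.00 lead.
Taking the top-ratio shipments first gives packaged food + pipe sections + ceramic tiles for 7266 (32 m³).
Dropping packaged food frees 17 m³; slotting in printed materials + steel fittings (21 m³) lifts the total to 7647 at 36 m³.

7647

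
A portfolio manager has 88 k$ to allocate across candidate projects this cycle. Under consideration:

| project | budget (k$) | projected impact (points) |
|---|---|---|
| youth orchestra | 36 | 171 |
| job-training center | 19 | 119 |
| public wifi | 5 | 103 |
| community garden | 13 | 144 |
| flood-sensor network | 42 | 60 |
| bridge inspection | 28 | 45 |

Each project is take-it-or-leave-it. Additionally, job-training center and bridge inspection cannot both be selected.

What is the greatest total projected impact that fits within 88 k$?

537

Taking youth orchestra + job-training center + public wifi + community garden: 73 k$ used, 537 in projected impact.
The closest alternative, youth orchestra + public wifi + community garden + bridge inspection, reaches only 463.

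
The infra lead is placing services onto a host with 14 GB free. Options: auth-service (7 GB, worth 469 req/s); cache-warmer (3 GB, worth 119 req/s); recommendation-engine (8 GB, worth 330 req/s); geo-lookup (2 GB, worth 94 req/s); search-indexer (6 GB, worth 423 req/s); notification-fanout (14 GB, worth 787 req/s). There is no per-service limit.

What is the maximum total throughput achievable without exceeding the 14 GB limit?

By throughput per GB: search-indexer 70.50, auth-service 67.00, notification-fanout 56.21 lead.
The ratio ordering already packs tightly: geo-lookup + 2×search-indexer, 14 GB, 940.

940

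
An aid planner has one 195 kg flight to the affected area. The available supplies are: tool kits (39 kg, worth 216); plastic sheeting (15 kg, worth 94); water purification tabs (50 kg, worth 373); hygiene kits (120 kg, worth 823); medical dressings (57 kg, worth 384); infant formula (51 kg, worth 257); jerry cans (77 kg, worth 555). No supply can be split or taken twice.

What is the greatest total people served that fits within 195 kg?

1312

Taking water purification tabs + medical dressings + jerry cans: 184 kg used, 1312 in people served.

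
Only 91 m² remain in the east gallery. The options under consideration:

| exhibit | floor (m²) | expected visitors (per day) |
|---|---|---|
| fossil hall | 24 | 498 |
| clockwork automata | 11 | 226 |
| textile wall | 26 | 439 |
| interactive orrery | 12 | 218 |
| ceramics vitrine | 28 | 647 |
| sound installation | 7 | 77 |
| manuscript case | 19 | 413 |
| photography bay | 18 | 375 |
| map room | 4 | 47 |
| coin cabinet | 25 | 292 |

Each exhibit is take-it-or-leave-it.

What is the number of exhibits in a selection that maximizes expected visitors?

4

Best achievable expected visitors is 1933.
One optimal bundle: fossil hall + ceramics vitrine + manuscript case + photography bay (89 m²).
All optima have 4 exhibits.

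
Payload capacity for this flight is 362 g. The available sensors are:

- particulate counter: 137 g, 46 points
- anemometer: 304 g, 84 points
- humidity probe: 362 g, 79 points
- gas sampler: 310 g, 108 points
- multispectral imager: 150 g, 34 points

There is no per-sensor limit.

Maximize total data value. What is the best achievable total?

Density check — gas sampler 0.35, particulate counter 0.34, anemometer 0.28, multispectral imager 0.23 are the best per g.
The ratio ordering already packs tightly: gas sampler, 310 g, 108.

108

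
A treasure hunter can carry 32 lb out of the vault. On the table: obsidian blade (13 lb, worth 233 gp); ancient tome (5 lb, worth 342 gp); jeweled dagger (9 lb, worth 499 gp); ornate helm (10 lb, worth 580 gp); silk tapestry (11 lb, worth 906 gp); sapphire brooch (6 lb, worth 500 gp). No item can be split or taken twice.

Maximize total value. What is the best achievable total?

Ancient tome + ornate helm + silk tapestry + sapphire brooch uses 32 of the 32 lb and totals 2328.

2328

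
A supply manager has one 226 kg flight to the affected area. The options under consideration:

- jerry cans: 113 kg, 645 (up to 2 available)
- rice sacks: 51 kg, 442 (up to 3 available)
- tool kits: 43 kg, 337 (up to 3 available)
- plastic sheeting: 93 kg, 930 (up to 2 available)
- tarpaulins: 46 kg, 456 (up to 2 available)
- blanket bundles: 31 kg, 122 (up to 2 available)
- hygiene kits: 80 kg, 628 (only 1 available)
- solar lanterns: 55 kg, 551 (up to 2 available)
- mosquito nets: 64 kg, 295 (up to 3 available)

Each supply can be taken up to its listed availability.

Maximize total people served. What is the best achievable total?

2060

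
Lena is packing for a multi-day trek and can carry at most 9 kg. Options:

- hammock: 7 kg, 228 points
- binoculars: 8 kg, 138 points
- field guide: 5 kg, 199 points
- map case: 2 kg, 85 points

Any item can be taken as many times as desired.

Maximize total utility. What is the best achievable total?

A density-first pass picks 4×map case — 340 at 8 kg.
Replace 2×map case with field guide: the trade gains 29 net, giving 369 at 9 kg.
Nothing else within 9 kg beats 369.

369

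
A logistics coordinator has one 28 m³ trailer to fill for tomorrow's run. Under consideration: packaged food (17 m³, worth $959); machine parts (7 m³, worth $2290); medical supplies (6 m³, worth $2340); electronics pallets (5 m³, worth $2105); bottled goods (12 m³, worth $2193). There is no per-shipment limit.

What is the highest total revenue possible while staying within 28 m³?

A density-first pass picks 5×electronics pallets — 10525 at 25 m³.
Dropping 3×electronics pallets frees 15 m³; slotting in 3×medical supplies (18 m³) lifts the total to 11230 at 28 m³.

11230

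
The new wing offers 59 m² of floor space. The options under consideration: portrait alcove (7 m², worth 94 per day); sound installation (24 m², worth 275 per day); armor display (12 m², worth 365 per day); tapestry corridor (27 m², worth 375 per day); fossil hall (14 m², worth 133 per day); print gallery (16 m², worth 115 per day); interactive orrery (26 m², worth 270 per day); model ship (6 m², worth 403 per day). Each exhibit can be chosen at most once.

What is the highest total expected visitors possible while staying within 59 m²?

1276

Density check — model ship 67.17, armor display 30.42, tapestry corridor 13.89 are the best per m².
Filling by ratio: portrait alcove + armor display + tapestry corridor + model ship for 1237, with 7 m² left unused.
Replace portrait alcove with fossil hall: the trade gains 39 net, giving 1276 at 59 m².
Runner-up portrait alcove + armor display + tapestry corridor + model ship tops out at 1237.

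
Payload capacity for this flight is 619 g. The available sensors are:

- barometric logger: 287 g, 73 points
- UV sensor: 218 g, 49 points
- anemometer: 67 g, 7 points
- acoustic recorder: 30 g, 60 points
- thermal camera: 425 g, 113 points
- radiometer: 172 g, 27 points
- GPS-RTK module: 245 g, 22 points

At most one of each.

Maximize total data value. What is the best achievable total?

Filling by ratio: anemometer + acoustic recorder + thermal camera for 180, with 97 g left unused.
Replace thermal camera with barometric logger + UV sensor: the trade gains 9 net, giving 189 at 602 g.
Next best is barometric logger + UV sensor + acoustic recorder at 182 (535 g) — short by 7.

189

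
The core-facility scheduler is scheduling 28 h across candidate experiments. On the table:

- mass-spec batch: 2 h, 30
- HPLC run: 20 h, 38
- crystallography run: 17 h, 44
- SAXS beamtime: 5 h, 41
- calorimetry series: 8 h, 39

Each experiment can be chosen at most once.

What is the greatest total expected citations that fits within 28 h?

115

Density check — mass-spec batch 15.00, SAXS beamtime 8.20, calorimetry series 4.88 are the best per h.
The ratio heuristic lands on mass-spec batch + SAXS beamtime + calorimetry series (110) but leaves 13 h idle.
Replace calorimetry series with crystallography run: the trade gains 5 net, giving 115 at 24 h.
The closest alternative, mass-spec batch + crystallography run + calorimetry series, reaches only 113.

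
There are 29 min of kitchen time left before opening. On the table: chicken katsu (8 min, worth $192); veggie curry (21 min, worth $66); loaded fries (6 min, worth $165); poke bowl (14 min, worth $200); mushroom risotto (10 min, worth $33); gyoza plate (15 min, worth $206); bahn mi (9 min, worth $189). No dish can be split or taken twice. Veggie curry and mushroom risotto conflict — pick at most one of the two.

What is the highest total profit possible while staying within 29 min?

Filling by ratio: chicken katsu + loaded fries + bahn mi for 546, with 6 min left unused.
Dropping bahn mi frees 9 min; slotting in gyoza plate (15 min) lifts the total to 563 at 29 min.
Runner-up chicken katsu + loaded fries + poke bowl tops out at 557.

563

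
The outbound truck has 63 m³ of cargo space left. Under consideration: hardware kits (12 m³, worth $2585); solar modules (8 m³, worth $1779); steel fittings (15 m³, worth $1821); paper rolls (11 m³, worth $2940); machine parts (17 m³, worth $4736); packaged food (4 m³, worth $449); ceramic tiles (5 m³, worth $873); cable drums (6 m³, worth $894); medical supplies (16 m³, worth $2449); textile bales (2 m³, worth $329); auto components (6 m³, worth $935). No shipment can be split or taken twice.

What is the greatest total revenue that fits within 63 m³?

By revenue per m³: machine parts 278.59, paper rolls 267.27, solar modules 222.38, hardware kits 215.42 lead.
Taking the top-ratio shipments first gives hardware kits + solar modules + paper rolls + machine parts + ceramic tiles + textile bales + auto components for 14177 (61 m³).
The 2 m³ tied up in textile bales is better spent on packaged food — total rises to 14297 (63 m³).
That's the maximum — no swap from here does better than 14297.

14297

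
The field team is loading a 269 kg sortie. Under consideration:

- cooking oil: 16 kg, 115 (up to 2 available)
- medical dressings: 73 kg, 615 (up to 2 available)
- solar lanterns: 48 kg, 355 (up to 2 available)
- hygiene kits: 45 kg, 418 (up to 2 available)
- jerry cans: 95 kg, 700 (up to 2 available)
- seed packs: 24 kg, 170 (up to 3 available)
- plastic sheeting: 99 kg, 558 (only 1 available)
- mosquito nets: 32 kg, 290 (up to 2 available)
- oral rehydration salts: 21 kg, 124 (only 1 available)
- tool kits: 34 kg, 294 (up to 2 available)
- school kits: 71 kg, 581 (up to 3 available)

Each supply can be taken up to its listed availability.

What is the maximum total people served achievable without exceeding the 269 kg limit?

Filling by ratio: 2×cooking oil + 2×hygiene kits + 2×mosquito nets + 2×tool kits for 2234, with 15 kg left unused.
Replace 2×cooking oil and mosquito nets and 2×tool kits with 2×medical dressings: the trade gains 122 net, giving 2356 at 268 kg.
Nothing else within 269 kg beats 2356.

2356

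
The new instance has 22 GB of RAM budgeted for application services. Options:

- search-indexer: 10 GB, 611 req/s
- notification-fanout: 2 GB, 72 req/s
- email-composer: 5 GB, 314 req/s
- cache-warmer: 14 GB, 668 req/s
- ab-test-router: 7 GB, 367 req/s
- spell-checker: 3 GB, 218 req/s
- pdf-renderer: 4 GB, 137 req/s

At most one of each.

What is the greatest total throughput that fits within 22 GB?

1292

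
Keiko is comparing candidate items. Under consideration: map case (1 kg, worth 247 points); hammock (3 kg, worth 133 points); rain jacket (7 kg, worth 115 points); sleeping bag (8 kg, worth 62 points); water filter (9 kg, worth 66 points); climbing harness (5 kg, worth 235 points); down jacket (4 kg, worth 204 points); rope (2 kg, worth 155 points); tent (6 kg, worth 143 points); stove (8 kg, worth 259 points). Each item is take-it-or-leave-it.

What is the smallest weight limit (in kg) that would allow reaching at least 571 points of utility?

7

Minimise kg subject to total utility ≥ 571.
map case + down jacket + rope: 606 utility at 7 kg.
No combination under 7 kg hits 571.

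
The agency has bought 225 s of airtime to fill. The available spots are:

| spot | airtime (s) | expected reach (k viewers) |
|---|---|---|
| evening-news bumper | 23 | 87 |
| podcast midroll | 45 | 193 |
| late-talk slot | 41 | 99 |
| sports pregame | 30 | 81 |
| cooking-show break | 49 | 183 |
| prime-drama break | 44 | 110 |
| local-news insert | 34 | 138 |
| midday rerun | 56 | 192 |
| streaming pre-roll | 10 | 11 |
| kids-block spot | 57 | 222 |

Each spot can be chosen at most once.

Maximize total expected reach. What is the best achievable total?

843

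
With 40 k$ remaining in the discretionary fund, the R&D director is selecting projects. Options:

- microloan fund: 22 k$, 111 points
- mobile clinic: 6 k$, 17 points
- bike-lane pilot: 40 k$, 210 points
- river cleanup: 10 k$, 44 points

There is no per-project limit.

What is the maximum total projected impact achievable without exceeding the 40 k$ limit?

210

Density check — bike-lane pilot 5.25, microloan fund 5.05, river cleanup 4.40 are the best per k$.
Best packing: bike-lane pilot — 40 k$, 210 total.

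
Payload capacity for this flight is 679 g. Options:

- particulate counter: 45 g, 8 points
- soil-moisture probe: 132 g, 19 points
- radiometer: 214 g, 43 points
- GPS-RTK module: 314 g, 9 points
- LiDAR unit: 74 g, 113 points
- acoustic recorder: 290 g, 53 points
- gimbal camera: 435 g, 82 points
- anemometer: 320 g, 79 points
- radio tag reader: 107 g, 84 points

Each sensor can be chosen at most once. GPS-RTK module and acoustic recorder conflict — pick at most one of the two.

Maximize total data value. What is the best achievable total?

The ratio ordering already packs tightly: particulate counter + soil-moisture probe + LiDAR unit + anemometer + radio tag reader, 678 g, 303.

303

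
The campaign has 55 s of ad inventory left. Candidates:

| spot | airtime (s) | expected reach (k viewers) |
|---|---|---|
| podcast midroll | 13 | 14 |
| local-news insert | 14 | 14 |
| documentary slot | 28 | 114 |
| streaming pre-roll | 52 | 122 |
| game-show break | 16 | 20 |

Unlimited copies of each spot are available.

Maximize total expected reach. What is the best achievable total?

142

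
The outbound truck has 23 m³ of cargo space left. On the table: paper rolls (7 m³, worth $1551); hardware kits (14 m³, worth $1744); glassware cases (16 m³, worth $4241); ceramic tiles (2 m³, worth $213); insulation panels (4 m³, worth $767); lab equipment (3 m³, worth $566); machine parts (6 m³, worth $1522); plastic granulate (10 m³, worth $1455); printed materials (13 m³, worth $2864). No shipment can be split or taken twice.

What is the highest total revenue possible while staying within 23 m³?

Taking the top-ratio shipments first gives glassware cases + machine parts for 5763 (22 m³).
The 6 m³ tied up in machine parts is better spent on paper rolls — total rises to 5792 (23 m³).
The closest alternative, glassware cases + machine parts, reaches only 5763.

5792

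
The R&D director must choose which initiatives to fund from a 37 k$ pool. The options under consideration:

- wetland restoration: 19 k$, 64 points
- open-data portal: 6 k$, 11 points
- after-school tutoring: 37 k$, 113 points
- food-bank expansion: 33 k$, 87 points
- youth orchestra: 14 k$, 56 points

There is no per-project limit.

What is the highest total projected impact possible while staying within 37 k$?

Taking open-data portal + 2×youth orchestra: 34 k$ used, 123 in projected impact.

123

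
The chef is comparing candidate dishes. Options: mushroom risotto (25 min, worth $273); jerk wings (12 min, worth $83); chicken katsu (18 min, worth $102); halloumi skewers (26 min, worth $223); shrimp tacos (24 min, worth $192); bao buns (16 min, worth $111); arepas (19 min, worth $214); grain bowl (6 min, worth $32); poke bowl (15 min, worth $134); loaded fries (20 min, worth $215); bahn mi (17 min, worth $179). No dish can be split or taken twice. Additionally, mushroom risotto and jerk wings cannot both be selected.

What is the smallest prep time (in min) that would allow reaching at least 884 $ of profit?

Look for the lowest-prep combination reaching 884.
Taking mushroom risotto + halloumi skewers + arepas + bahn mi gives 889 (≥ 884) for 87 min.
Any bundle with less than 87 min falls short of 884.

87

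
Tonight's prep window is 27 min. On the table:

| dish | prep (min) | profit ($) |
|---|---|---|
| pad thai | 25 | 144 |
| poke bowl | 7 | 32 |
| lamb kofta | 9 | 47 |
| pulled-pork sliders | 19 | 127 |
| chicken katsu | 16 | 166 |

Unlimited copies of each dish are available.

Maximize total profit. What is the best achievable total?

213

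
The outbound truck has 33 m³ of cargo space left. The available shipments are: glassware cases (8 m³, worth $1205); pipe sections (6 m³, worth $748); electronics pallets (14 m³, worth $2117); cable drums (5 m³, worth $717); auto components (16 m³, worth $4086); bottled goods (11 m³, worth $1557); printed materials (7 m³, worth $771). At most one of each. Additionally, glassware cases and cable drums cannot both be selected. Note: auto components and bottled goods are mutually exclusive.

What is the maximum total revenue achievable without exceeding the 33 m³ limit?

6203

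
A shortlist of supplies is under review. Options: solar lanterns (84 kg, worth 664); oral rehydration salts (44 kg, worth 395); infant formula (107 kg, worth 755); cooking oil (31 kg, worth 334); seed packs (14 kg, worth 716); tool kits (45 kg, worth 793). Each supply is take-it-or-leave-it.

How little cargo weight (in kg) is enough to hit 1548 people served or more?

Look for the lowest-cargo combination reaching 1548.
Taking cooking oil + seed packs + tool kits gives 1843 (≥ 1548) for 90 kg.
Any bundle with less than 90 kg falls short of 1548.

90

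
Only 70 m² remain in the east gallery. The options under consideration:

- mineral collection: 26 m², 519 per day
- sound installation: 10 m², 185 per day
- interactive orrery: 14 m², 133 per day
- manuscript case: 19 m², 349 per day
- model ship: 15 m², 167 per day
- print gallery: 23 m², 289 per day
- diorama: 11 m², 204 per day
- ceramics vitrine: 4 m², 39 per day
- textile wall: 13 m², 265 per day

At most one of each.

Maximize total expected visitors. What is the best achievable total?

Density check — textile wall 20.38, mineral collection 19.96, diorama 18.55 are the best per m².
Filling by ratio: mineral collection + sound installation + diorama + ceramics vitrine + textile wall for 1212, with 6 m² left unused.
Dropping sound installation and ceramics vitrine frees 14 m²; slotting in manuscript case (19 m²) lifts the total to 1337 at 69 m².

1337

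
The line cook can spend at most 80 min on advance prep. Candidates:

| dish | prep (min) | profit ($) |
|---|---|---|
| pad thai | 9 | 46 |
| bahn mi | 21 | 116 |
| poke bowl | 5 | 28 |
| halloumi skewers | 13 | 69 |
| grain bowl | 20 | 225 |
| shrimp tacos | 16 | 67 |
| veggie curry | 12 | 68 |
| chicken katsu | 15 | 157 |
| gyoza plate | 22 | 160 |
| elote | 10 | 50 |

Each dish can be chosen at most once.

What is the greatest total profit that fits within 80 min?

661

By profit per min: grain bowl 11.25, chicken katsu 10.47, gyoza plate 7.27 lead.
A density-first pass picks poke bowl + grain bowl + veggie curry + chicken katsu + gyoza plate — 638 at 74 min.
The 17 min tied up in poke bowl and veggie curry is better spent on halloumi skewers + elote — total rises to 661 (80 min).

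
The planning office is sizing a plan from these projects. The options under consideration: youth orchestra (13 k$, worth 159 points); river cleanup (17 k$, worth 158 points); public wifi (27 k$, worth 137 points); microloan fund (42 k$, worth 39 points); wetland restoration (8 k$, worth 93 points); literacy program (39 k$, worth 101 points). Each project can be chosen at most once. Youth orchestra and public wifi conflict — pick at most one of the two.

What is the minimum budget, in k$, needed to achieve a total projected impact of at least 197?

21

Minimise k$ subject to total projected impact ≥ 197.
youth orchestra + wetland restoration reaches 252 using 21 k$.
No combination under 21 k$ hits 197.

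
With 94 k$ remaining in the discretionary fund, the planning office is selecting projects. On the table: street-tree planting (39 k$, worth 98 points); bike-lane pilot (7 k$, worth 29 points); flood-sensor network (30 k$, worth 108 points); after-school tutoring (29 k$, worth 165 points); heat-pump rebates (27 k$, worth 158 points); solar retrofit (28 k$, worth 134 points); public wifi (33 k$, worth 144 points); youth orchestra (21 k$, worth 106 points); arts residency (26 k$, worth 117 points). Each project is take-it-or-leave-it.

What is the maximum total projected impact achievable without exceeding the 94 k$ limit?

486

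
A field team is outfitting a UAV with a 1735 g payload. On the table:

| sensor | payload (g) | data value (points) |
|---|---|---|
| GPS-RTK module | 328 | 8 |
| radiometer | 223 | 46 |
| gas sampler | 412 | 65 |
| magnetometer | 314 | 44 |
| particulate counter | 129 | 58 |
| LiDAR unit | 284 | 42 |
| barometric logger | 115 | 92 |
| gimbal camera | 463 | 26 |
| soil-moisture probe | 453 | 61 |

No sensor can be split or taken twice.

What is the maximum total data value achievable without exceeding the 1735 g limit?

366

A density-first pass picks radiometer + gas sampler + magnetometer + particulate counter + LiDAR unit + barometric logger — 347 at 1477 g.
The 284 g tied up in LiDAR unit is better spent on soil-moisture probe — total rises to 366 (1646 g).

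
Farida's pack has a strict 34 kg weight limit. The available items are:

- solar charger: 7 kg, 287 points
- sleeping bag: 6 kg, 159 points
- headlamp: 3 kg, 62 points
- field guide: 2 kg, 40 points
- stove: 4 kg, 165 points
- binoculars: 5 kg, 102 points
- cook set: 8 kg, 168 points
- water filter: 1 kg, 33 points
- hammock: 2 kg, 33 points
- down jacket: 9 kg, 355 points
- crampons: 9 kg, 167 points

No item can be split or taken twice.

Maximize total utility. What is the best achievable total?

1141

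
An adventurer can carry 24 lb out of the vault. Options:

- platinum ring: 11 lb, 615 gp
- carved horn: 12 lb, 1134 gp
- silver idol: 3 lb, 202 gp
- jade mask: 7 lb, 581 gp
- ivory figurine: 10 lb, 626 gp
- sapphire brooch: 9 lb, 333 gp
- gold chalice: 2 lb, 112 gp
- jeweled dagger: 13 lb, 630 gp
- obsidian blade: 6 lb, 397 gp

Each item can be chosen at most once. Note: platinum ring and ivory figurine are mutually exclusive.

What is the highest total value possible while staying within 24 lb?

2029

Density check — carved horn 94.50, jade mask 83.00, silver idol 67.33, obsidian blade 66.17 are the best per lb.
Carved horn + silver idol + jade mask + gold chalice uses 24 of the 24 lb and totals 2029.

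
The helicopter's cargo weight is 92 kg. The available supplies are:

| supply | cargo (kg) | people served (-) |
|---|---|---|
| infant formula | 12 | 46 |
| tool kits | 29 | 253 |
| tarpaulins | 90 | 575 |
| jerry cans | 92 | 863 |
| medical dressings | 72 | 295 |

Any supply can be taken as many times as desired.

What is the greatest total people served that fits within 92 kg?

Ranking by ratio (people served/kg): jerry cans 9.38, tool kits 8.72, tarpaulins 6.39, medical dressings 4.10.
Taking jerry cans: 92 kg used, 863 in people served.

863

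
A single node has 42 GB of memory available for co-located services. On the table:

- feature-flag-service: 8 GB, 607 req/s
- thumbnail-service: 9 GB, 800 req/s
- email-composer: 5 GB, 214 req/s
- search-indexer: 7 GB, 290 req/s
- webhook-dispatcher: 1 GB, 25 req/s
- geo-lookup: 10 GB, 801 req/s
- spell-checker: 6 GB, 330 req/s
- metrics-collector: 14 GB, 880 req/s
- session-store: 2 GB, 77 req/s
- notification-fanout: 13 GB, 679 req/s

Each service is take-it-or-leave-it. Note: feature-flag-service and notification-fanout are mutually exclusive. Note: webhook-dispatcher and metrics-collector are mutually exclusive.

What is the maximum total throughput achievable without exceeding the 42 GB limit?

3088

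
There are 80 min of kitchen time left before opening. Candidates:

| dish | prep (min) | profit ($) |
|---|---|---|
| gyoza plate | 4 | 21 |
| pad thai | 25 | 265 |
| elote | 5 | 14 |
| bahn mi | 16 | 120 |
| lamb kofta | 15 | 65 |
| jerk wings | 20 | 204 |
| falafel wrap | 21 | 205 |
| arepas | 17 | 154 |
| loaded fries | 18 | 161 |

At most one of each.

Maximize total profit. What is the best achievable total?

Greedy by ratio would take gyoza plate + pad thai + elote + jerk wings + falafel wrap: 75 min used, total 709.
A better packing is pad thai + jerk wings + arepas + loaded fries: 80 min, total 784.
The closest alternative, pad thai + bahn mi + falafel wrap + loaded fries, reaches only 751.

784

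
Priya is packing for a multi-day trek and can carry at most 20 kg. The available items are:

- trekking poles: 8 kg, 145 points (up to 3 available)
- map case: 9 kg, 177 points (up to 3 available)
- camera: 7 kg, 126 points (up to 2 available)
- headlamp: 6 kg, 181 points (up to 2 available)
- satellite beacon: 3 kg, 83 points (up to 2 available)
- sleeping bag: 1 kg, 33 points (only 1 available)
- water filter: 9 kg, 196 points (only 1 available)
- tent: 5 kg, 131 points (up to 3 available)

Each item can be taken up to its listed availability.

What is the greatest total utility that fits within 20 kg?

576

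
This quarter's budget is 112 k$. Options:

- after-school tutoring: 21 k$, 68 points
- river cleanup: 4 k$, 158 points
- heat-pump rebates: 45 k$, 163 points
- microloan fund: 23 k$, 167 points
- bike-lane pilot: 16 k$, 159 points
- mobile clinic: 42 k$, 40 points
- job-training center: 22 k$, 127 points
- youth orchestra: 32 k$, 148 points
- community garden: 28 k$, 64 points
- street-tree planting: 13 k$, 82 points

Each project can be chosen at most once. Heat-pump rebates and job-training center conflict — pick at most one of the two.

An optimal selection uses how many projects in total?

6

Best achievable projected impact is 841.
One optimal bundle: river cleanup + microloan fund + bike-lane pilot + job-training center + youth orchestra + street-tree planting (110 k$).
Every optimal selection uses 6 projects.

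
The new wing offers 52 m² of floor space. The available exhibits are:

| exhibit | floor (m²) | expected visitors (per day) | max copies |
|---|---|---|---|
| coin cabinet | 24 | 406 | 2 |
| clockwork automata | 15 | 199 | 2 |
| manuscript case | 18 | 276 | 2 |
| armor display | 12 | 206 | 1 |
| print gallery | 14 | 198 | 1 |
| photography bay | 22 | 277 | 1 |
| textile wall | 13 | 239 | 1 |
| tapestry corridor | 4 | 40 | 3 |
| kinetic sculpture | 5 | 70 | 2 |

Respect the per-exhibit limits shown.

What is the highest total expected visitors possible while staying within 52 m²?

852

Taking the top-ratio exhibits first gives coin cabinet + armor display + textile wall for 851 (49 m²).
Replace armor display and textile wall with coin cabinet + tapestry corridor: the trade gains 1 net, giving 852 at 52 m².
Every other selection either busts 52 m² or exceeds an availability limit or fails to beat 852.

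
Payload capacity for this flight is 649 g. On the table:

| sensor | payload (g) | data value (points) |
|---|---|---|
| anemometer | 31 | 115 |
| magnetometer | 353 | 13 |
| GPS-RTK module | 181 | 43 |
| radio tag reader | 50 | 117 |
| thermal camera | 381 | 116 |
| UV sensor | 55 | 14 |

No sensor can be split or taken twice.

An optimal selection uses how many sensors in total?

The maximum data value within 649 g is 391.
anemometer + GPS-RTK module + radio tag reader + thermal camera hits 391 at 643 g.
Every optimal selection uses 4 sensors.

4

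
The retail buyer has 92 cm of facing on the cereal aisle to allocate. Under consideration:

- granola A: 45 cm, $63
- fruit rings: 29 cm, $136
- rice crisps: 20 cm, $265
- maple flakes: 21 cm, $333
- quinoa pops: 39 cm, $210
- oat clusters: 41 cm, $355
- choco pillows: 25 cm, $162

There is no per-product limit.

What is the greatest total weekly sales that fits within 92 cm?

Density check — maple flakes 15.86, rice crisps 13.25, oat clusters 8.66, choco pillows 6.48 are the best per cm.
Taking 4×maple flakes: 84 cm used, 1332 in weekly sales.
Nothing else within 92 cm beats 1332.

1332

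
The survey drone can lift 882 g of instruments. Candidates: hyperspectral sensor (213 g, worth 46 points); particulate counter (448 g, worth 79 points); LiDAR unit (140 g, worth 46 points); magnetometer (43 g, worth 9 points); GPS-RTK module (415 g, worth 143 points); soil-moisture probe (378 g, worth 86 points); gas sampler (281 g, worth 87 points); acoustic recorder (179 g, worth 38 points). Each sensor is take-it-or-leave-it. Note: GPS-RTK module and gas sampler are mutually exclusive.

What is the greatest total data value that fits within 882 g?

244

Taking hyperspectral sensor + LiDAR unit + magnetometer + GPS-RTK module: 811 g used, 244 in data value.
The closest alternative, magnetometer + GPS-RTK module + soil-moisture probe, reaches only 238.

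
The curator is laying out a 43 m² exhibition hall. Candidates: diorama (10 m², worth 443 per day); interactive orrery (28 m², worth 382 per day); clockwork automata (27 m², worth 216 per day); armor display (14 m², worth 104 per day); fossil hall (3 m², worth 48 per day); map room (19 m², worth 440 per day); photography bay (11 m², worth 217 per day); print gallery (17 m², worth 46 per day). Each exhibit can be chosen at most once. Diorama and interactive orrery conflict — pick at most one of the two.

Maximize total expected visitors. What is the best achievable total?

1148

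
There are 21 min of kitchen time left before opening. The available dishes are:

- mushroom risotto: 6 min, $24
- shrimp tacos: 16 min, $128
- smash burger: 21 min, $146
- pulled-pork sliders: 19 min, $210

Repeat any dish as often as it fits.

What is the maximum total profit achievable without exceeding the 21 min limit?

210

Taking pulled-pork sliders: 19 min used, 210 in profit.
Nothing else within 21 min beats 210.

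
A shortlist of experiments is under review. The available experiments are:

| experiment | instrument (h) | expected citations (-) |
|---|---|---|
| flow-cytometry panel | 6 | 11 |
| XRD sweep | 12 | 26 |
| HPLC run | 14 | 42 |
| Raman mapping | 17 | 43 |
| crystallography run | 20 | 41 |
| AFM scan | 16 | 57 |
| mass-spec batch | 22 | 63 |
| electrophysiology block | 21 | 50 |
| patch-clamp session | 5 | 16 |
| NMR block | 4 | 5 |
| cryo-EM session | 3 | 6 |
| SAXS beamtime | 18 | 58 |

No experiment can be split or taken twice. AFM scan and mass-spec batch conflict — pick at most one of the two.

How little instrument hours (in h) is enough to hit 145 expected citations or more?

Look for the lowest-instrument combination reaching 145.
Taking HPLC run + AFM scan + SAXS beamtime gives 157 (≥ 145) for 48 h.
Below 48 h the best achievable stays under 145.

48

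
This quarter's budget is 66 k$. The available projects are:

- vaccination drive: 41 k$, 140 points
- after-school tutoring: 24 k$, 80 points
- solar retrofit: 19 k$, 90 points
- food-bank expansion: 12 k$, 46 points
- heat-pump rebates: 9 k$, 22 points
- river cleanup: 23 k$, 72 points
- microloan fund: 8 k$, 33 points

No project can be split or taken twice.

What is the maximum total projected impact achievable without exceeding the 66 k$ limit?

Taking after-school tutoring + solar retrofit + food-bank expansion + microloan fund: 63 k$ used, 249 in projected impact.
The closest alternative, after-school tutoring + solar retrofit + river cleanup, reaches only 242.

249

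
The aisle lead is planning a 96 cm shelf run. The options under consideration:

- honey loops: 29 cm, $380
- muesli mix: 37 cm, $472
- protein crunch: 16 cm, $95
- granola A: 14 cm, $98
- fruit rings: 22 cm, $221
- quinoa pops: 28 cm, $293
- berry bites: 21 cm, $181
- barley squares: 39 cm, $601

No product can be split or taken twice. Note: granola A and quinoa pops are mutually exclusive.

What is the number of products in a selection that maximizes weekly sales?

3

Best achievable weekly sales is 1274.
honey loops + quinoa pops + barley squares hits 1274 at 96 cm.
All optima have 3 products.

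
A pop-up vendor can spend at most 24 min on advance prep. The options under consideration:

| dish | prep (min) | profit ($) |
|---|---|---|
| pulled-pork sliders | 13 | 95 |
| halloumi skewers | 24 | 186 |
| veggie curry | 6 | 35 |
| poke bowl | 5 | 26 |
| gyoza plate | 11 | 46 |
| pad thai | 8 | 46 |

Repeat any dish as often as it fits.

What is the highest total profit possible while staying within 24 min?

186

The ratio ordering already packs tightly: halloumi skewers, 24 min, 186.
No other feasible combination exceeds 186.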